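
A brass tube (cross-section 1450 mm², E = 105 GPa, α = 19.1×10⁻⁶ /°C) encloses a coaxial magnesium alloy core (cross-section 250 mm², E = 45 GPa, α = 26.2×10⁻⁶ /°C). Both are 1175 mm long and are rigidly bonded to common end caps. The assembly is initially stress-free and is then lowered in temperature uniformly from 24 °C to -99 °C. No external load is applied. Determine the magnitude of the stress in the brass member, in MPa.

σ ≈ 6.31 MPa (compressive)

Both members must finish at the same length. With the larger α, the magnesium alloy tends to over-contract; the plates restrain it, putting the magnesium alloy in tension and the brass in compression. With no external load the two internal forces are equal and opposite, magnitude P.
Equating the net (thermal + elastic) strains gives |α₁ − α₂|·ΔT = P·[1/(A₁E₁) + 1/(A₂E₂)].
|α₁ − α₂|·ΔT = 7.1×10⁻⁶ × 123 = 0.0008733.
1/(A₁E₁) + 1/(A₂E₂) = 1/(1450×105×10³) + 1/(250×45×10³) = 9.546×10⁻⁸ N⁻¹.
So P = 0.0008733 / 9.546×10⁻⁸ = 9.149 kN.
σ_{brass} = P/A₁ = 9149/1450 = 6.309 MPa, compressive.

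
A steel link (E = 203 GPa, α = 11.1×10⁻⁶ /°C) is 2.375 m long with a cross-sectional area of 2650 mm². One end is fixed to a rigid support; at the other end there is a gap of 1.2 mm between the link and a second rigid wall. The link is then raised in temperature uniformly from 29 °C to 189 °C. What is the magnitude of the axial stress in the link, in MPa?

Free thermal elongation = αΔT L = 11.1×10⁻⁶ × 160 × 2375 = 4.218 mm.
After closing the 1.2 mm clearance, 4.218 − 1.2 = 3.018 mm of expansion remains to be suppressed by the wall.
Compatibility: PL/(AE) = 3.018 mm, so σ = P/A = E × (3.018/2375) = 258 MPa.

σ ≈ 258 MPa (compressive)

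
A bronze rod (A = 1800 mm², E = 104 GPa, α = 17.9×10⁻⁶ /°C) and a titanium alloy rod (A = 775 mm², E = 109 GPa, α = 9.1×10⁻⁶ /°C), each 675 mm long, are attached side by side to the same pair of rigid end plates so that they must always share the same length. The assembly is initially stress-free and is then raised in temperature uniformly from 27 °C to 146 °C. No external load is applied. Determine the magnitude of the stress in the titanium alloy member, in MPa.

Equilibrium of a rigid end plate with no external load gives equal and opposite internal forces ±P in the two members. Since α_{bronze} > α_{titanium alloy}, heating drives the bronze into compression and the titanium alloy into tension.
Setting the final lengths equal and cancelling L: (α₁ − α₂)ΔT = P/(A₁E₁) + P/(A₂E₂).
|α₁ − α₂|·ΔT = 8.8×10⁻⁶ × 119 = 0.001047.
1/(A₁E₁) + 1/(A₂E₂) = 1/(1800×104×10³) + 1/(775×109×10³) = 1.718×10⁻⁸ N⁻¹.
P = 0.001047 / 1.718×10⁻⁸ = 60960 N = 60.96 kN.
σ_{titanium alloy} = P/A₂ = 60960/775 = 78.65 MPa, tensile.

σ ≈ 78.7 MPa (tensile)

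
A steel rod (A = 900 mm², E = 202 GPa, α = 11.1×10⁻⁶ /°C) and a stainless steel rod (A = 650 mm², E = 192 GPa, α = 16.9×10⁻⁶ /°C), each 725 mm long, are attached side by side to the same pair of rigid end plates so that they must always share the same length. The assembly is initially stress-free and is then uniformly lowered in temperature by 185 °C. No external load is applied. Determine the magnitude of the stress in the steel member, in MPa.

σ ≈ 88.2 MPa (compressive)

Equilibrium of a rigid end plate with no external load gives equal and opposite internal forces ±P in the two members. Since α_{stainless steel} > α_{steel}, cooling drives the stainless steel into tension and the steel into compression.
Equating the net (thermal + elastic) strains gives |α₁ − α₂|·ΔT = P·[1/(A₁E₁) + 1/(A₂E₂)].
|α₁ − α₂|·ΔT = 5.8×10⁻⁶ × 185 = 0.001073.
1/(A₁E₁) + 1/(A₂E₂) = 1/(900×202×10³) + 1/(650×192×10³) = 1.351×10⁻⁸ N⁻¹.
So P = 0.001073 / 1.351×10⁻⁸ = 79.4 kN.
σ_{steel} = P/A₁ = 79400/900 = 88.23 MPa, compressive.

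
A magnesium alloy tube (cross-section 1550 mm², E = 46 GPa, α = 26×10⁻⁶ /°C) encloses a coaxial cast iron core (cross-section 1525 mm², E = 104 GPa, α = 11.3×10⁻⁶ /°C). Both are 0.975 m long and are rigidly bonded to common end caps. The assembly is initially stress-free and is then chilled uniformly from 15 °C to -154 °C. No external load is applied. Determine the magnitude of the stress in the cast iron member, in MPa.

σ ≈ 80.1 MPa (compressive)

The magnesium alloy has the larger α, so on cooling it would change length more than the cast iron if both were free. The rigid plates force a common final length, so the magnesium alloy is put into tension and the cast iron into compression, with equal and opposite forces P (no external load).
Setting the final lengths equal and cancelling L: (α₁ − α₂)ΔT = P/(A₁E₁) + P/(A₂E₂).
|α₁ − α₂|·ΔT = 14.7×10⁻⁶ × 169 = 0.002484.
1/(A₁E₁) + 1/(A₂E₂) = 1/(1550×46×10³) + 1/(1525×104×10³) = 2.033×10⁻⁸ N⁻¹.
So P = 0.002484 / 2.033×10⁻⁸ = 122.2 kN.
σ_{cast iron} = P/A₂ = 122200/1525 = 80.13 MPa, compressive.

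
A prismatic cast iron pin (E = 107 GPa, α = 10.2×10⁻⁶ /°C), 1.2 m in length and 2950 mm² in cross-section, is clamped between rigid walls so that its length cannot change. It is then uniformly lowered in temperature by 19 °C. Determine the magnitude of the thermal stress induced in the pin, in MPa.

With length fixed, the mechanical strain must cancel the thermal strain αΔT = 10.2×10⁻⁶ × 19 = 193.8×10⁻⁶.
σ = EαΔT = 107×10³ × 10.2×10⁻⁶ × 19 = 20.74 MPa (tensile; the pin is trying to contract).

σ ≈ 20.7 MPa (tensile)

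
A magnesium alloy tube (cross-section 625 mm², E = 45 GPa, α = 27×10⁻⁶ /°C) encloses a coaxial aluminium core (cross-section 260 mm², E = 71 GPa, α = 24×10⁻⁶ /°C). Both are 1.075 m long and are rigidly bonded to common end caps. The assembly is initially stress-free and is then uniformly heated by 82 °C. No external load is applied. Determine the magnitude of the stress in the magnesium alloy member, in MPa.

σ ≈ 4.39 MPa (compressive)

Both members must finish at the same length. With the larger α, the magnesium alloy tends to over-expand; the plates restrain it, putting the magnesium alloy in compression and the aluminium in tension. With no external load the two internal forces are equal and opposite, magnitude P.
Setting the final lengths equal and cancelling L: (α₁ − α₂)ΔT = P/(A₁E₁) + P/(A₂E₂).
|α₁ − α₂|·ΔT = 3×10⁻⁶ × 82 = 0.000246.
1/(A₁E₁) + 1/(A₂E₂) = 1/(625×45×10³) + 1/(260×71×10³) = 8.973×10⁻⁸ N⁻¹.
P = 0.000246 / 8.973×10⁻⁸ = 2742 N = 2.742 kN.
σ_{magnesium alloy} = P/A₁ = 2742/625 = 4.387 MPa, compressive.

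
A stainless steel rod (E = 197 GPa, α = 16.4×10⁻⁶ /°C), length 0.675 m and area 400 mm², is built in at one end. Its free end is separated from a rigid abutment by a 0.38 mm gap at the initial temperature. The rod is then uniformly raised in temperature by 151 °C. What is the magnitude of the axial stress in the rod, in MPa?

Unrestrained expansion: δ_free = αΔT L = 16.4×10⁻⁶ × 151 × 675 = 1.672 mm.
After closing the 0.38 mm clearance, 1.672 − 0.38 = 1.292 mm of expansion remains to be suppressed by the wall.
So σ = E(δ_free − g)/L = 197×10³ × 1.292/675 = 376.9 MPa.

σ ≈ 377 MPa (compressive)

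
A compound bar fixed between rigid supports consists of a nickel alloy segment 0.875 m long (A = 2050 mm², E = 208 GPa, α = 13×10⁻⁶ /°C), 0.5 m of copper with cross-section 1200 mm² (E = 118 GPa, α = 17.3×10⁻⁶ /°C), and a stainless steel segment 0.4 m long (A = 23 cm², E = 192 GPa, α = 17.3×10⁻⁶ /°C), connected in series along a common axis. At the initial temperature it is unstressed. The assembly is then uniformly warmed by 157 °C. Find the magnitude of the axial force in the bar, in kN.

P ≈ 652 kN (compressive)

Free thermal expansion of the whole bar: Σ αᵢΔT Lᵢ = 13×10⁻⁶×157×875 + 17.3×10⁻⁶×157×500 + 17.3×10⁻⁶×157×400 = 4.23 mm.
Since the ends are fixed, an axial force P builds up, equal in every segment, with P · Σ Lᵢ/(AᵢEᵢ) = δ_free.
Σ Lᵢ/(AᵢEᵢ) = 875/(2050×208×10³) + 500/(1200×118×10³) + 400/(2300×192×10³) = 6.489×10⁻⁶ mm/N.
P = 4.23 / 6.489×10⁻⁶ = 651900 N = 651.9 kN, compressive.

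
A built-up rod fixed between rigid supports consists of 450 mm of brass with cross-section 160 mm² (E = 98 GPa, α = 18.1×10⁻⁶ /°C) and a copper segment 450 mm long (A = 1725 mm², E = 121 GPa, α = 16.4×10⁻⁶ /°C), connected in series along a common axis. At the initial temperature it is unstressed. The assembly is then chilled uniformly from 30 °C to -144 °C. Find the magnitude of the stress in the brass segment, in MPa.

Free thermal contraction of the whole bar: Σ αᵢΔT Lᵢ = 18.1×10⁻⁶×174×450 + 16.4×10⁻⁶×174×450 = 2.701 mm.
Since the ends are fixed, an axial force P builds up, equal in every segment, with P · Σ Lᵢ/(AᵢEᵢ) = δ_free.
The series flexibility is Σ Lᵢ/(AᵢEᵢ) = 450/(160×98×10³) + 450/(1725×121×10³) = 3.085×10⁻⁵ mm/N.
P = 2.701 / 3.085×10⁻⁵ = 87550 N = 87.55 kN, tensile.
σ_{brass} = P / A = 87550 / 160 = 547.2 MPa.

σ ≈ 547 MPa (tensile)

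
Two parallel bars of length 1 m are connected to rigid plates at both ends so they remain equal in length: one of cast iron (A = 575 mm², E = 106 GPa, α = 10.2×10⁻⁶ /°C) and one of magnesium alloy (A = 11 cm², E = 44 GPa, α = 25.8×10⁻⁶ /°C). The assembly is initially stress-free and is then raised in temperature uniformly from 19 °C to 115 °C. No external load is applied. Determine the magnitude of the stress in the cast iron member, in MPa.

σ ≈ 70.3 MPa (tensile)

Both members must finish at the same length. With the larger α, the magnesium alloy tends to over-expand; the plates restrain it, putting the magnesium alloy in compression and the cast iron in tension. With no external load the two internal forces are equal and opposite, magnitude P.
Equating the net (thermal + elastic) strains gives |α₁ − α₂|·ΔT = P·[1/(A₁E₁) + 1/(A₂E₂)].
|α₁ − α₂|·ΔT = 15.6×10⁻⁶ × 96 = 0.001498.
1/(A₁E₁) + 1/(A₂E₂) = 1/(575×106×10³) + 1/(1100×44×10³) = 3.707×10⁻⁸ N⁻¹.
So P = 0.001498 / 3.707×10⁻⁸ = 40.4 kN.
σ_{cast iron} = P/A₁ = 40400/575 = 70.26 MPa, tensile.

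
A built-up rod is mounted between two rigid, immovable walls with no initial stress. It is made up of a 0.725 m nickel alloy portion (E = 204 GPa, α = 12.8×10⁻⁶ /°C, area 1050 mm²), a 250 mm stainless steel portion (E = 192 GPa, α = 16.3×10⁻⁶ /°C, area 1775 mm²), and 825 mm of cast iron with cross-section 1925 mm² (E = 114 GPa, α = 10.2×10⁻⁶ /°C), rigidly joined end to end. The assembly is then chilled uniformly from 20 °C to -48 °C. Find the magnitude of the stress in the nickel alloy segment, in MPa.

With the walls removed the bar would change length by δ_free = Σ αᵢΔT Lᵢ = 12.8×10⁻⁶×68×725 + 16.3×10⁻⁶×68×250 + 10.2×10⁻⁶×68×825 = 1.48 mm.
The rigid supports impose zero overall length change; the single axial force P common to all segments must satisfy P Σ Lᵢ/(AᵢEᵢ) = δ_free.
The series flexibility is Σ Lᵢ/(AᵢEᵢ) = 725/(1050×204×10³) + 250/(1775×192×10³) + 825/(1925×114×10³) = 7.878×10⁻⁶ mm/N.
Hence P = δ_free / Σ(L/AE) = 1.48/7.878×10⁻⁶ = 187.9 kN (tensile).
σ_{nickel alloy} = P / A = 187900 / 1050 = 179 MPa.

σ ≈ 179 MPa (tensile)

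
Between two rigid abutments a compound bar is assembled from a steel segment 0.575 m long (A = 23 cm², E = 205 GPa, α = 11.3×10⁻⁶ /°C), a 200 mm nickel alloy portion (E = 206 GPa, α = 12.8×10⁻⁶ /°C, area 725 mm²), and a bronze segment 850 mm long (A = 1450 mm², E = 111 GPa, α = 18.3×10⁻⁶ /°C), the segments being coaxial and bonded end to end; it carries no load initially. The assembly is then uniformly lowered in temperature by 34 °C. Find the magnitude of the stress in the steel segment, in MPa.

If the supports were absent, the total length change would be Σ αᵢΔT Lᵢ = 11.3×10⁻⁶×34×575 + 12.8×10⁻⁶×34×200 + 18.3×10⁻⁶×34×850 = 0.8368 mm.
The walls prevent any net length change, so an axial force P (same in every segment) develops. Compatibility: P · Σ Lᵢ/(AᵢEᵢ) = δ_free.
Σ Lᵢ/(AᵢEᵢ) = 575/(2300×205×10³) + 200/(725×206×10³) + 850/(1450×111×10³) = 7.84×10⁻⁶ mm/N.
So P = 0.8368 / 7.84×10⁻⁶ = 106.7 kN, tensile.
σ_{steel} = P / A = 106700 / 2300 = 46.41 MPa.

σ ≈ 46.4 MPa (tensile)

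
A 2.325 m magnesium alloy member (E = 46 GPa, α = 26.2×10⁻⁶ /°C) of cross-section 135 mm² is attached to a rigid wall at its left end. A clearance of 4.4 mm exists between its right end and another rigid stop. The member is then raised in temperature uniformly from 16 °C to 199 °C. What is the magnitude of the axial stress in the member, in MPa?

σ ≈ 133 MPa (compressive)

If the wall were absent the member would grow by αΔT L = 26.2×10⁻⁶ × 183 × 2325 = 11.15 mm.
After closing the 4.4 mm clearance, 11.15 − 4.4 = 6.747 mm of expansion remains to be suppressed by the wall.
That suppressed elongation corresponds to σ = E·Δ/L = 46×10³ × 6.747/2325 = 133.5 MPa.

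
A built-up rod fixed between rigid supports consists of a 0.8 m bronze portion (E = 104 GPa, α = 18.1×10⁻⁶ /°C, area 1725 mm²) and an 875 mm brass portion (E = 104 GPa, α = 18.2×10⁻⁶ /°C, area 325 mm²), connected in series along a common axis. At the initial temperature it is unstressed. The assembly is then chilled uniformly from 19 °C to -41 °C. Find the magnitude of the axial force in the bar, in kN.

Free thermal contraction of the whole bar: Σ αᵢΔT Lᵢ = 18.1×10⁻⁶×60×800 + 18.2×10⁻⁶×60×875 = 1.824 mm.
Since the ends are fixed, an axial force P builds up, equal in every segment, with P · Σ Lᵢ/(AᵢEᵢ) = δ_free.
Σ Lᵢ/(AᵢEᵢ) = 800/(1725×104×10³) + 875/(325×104×10³) = 3.035×10⁻⁵ mm/N.
So P = 1.824 / 3.035×10⁻⁵ = 60.11 kN, tensile.

P ≈ 60.1 kN (tensile)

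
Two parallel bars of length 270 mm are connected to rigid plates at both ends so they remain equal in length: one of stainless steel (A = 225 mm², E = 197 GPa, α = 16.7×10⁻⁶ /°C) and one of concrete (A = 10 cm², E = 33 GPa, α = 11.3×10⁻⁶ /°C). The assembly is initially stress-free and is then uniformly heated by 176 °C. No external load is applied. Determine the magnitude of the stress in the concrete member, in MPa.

σ ≈ 18 MPa (tensile)

Equilibrium of a rigid end plate with no external load gives equal and opposite internal forces ±P in the two members. Since α_{stainless steel} > α_{concrete}, heating drives the stainless steel into compression and the concrete into tension.
Equating the net (thermal + elastic) strains gives |α₁ − α₂|·ΔT = P·[1/(A₁E₁) + 1/(A₂E₂)].
|α₁ − α₂|·ΔT = 5.4×10⁻⁶ × 176 = 0.0009504.
1/(A₁E₁) + 1/(A₂E₂) = 1/(225×197×10³) + 1/(1000×33×10³) = 5.286×10⁻⁸ N⁻¹.
So P = 0.0009504 / 5.286×10⁻⁸ = 17.98 kN.
σ_{concrete} = P/A₂ = 17980/1000 = 17.98 MPa, tensile.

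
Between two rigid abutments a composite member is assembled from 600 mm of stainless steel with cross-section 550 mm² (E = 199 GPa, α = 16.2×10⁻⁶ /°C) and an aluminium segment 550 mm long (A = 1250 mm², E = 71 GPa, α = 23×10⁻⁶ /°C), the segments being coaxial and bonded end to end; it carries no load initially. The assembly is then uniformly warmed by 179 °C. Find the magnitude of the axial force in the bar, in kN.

If the supports were absent, the total length change would be Σ αᵢΔT Lᵢ = 16.2×10⁻⁶×179×600 + 23×10⁻⁶×179×550 = 4.004 mm.
Since the ends are fixed, an axial force P builds up, equal in every segment, with P · Σ Lᵢ/(AᵢEᵢ) = δ_free.
The series flexibility is Σ Lᵢ/(AᵢEᵢ) = 600/(550×199×10³) + 550/(1250×71×10³) = 1.168×10⁻⁵ mm/N.
Hence P = δ_free / Σ(L/AE) = 4.004/1.168×10⁻⁵ = 342.9 kN (compressive).

P ≈ 343 kN (compressive)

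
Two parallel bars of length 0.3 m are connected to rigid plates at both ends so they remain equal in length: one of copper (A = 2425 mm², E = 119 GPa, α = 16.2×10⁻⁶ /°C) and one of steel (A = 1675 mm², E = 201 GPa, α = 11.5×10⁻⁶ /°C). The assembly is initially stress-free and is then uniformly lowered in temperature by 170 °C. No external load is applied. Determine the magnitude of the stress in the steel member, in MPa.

The copper has the larger α, so on cooling it would change length more than the steel if both were free. The rigid plates force a common final length, so the copper is put into tension and the steel into compression, with equal and opposite forces P (no external load).
Compatibility of the two members (thermal + elastic change equal): (α₁ − α₂)ΔT = P·[1/(A₁E₁) + 1/(A₂E₂)].
|α₁ − α₂|·ΔT = 4.7×10⁻⁶ × 170 = 0.000799.
1/(A₁E₁) + 1/(A₂E₂) = 1/(2425×119×10³) + 1/(1675×201×10³) = 6.436×10⁻⁹ N⁻¹.
P = 0.000799 / 6.436×10⁻⁹ = 124200 N = 124.2 kN.
σ_{steel} = P/A₂ = 124200/1675 = 74.12 MPa, compressive.

σ ≈ 74.1 MPa (compressive)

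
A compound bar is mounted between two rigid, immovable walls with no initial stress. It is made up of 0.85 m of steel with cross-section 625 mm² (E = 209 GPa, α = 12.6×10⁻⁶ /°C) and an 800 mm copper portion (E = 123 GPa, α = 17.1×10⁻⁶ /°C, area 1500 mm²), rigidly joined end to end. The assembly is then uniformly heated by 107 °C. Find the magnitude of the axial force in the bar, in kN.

Free thermal expansion of the whole bar: Σ αᵢΔT Lᵢ = 12.6×10⁻⁶×107×850 + 17.1×10⁻⁶×107×800 = 2.61 mm.
The walls prevent any net length change, so an axial force P (same in every segment) develops. Compatibility: P · Σ Lᵢ/(AᵢEᵢ) = δ_free.
The series flexibility is Σ Lᵢ/(AᵢEᵢ) = 850/(625×209×10³) + 800/(1500×123×10³) = 1.084×10⁻⁵ mm/N.
P = 2.61 / 1.084×10⁻⁵ = 240700 N = 240.7 kN, compressive.

P ≈ 241 kN (compressive)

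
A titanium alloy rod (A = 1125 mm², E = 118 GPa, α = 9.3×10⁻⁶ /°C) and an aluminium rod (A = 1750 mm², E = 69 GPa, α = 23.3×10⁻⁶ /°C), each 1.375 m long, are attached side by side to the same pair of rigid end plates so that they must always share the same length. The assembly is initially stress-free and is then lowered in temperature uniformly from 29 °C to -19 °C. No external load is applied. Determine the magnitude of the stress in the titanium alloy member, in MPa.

σ ≈ 37.8 MPa (compressive)

Both members must finish at the same length. With the larger α, the aluminium tends to over-contract; the plates restrain it, putting the aluminium in tension and the titanium alloy in compression. With no external load the two internal forces are equal and opposite, magnitude P.
Equating the net (thermal + elastic) strains gives |α₁ − α₂|·ΔT = P·[1/(A₁E₁) + 1/(A₂E₂)].
|α₁ − α₂|·ΔT = 14×10⁻⁶ × 48 = 0.000672.
1/(A₁E₁) + 1/(A₂E₂) = 1/(1125×118×10³) + 1/(1750×69×10³) = 1.581×10⁻⁸ N⁻¹.
So P = 0.000672 / 1.581×10⁻⁸ = 42.49 kN.
σ_{titanium alloy} = P/A₁ = 42490/1125 = 37.77 MPa, compressive.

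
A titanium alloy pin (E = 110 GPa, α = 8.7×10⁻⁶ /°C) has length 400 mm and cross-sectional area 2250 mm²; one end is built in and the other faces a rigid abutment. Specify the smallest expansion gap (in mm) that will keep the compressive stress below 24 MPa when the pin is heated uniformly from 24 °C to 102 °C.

Free expansion if unrestrained: δ_free = αΔT L = 8.7×10⁻⁶ × 78 × 400 = 0.2714 mm.
At the allowable stress the elastic shortening the wall may impose is σL/E = 24 × 400 / (110×10³) = 0.08727 mm.
So the gap has to take up the difference, g_min = δ_free − σL/E = 0.2714 − 0.08727 = 0.1842 mm.

g ≈ 0.184 mm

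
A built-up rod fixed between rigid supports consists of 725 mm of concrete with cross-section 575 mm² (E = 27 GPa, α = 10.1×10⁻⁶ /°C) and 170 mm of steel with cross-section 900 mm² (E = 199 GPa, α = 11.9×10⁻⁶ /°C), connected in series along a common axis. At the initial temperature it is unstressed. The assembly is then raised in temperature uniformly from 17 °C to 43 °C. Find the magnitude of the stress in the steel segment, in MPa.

σ ≈ 5.67 MPa (compressive)

If the supports were absent, the total length change would be Σ αᵢΔT Lᵢ = 10.1×10⁻⁶×26×725 + 11.9×10⁻⁶×26×170 = 0.243 mm.
The walls prevent any net length change, so an axial force P (same in every segment) develops. Compatibility: P · Σ Lᵢ/(AᵢEᵢ) = δ_free.
The series flexibility is Σ Lᵢ/(AᵢEᵢ) = 725/(575×27×10³) + 170/(900×199×10³) = 4.765×10⁻⁵ mm/N.
So P = 0.243 / 4.765×10⁻⁵ = 5.1 kN, compressive.
σ_{steel} = P / A = 5100 / 900 = 5.666 MPa.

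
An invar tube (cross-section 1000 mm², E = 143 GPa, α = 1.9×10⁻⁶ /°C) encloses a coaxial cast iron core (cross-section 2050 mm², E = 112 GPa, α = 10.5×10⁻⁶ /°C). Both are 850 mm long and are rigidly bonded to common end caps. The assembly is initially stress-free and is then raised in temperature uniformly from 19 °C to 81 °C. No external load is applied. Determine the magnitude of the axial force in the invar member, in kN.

Both members must finish at the same length. With the larger α, the cast iron tends to over-expand; the plates restrain it, putting the cast iron in compression and the invar in tension. With no external load the two internal forces are equal and opposite, magnitude P.
Setting the final lengths equal and cancelling L: (α₁ − α₂)ΔT = P/(A₁E₁) + P/(A₂E₂).
|α₁ − α₂|·ΔT = 8.6×10⁻⁶ × 62 = 0.0005332.
1/(A₁E₁) + 1/(A₂E₂) = 1/(1000×143×10³) + 1/(2050×112×10³) = 1.135×10⁻⁸ N⁻¹.
P = 0.0005332 / 1.135×10⁻⁸ = 46980 N = 46.98 kN.

P ≈ 47 kN (tensile in the invar)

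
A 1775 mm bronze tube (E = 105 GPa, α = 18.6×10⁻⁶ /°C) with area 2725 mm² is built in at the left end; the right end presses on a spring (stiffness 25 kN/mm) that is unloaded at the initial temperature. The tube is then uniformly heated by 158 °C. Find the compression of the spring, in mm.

δ ≈ 4.52 mm

The unrestrained thermal change is αΔT L = 18.6×10⁻⁶ × 158 × 1775 = 5.216 mm.
With a force P in the spring, the elastic change of the tube is PL/(AE) and that of the spring is P/k; compatibility requires their sum to equal δ_free.
So P = δ_free / [L/(AE) + 1/k] = 5.216 / [ 1775/(2725×105×10³) + 1/(25×10³) ].
P = 5.216 / 4.62×10⁻⁵ = 112900 N.
Spring compression = P/k = 112900/(25×10³) = 4.516 mm.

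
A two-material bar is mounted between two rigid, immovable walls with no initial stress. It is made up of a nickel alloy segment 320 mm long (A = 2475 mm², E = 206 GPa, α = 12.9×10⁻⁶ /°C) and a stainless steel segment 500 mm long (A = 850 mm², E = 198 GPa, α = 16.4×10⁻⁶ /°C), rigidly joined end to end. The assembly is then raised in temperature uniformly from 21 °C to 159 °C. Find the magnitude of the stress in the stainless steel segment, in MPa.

σ ≈ 556 MPa (compressive)

With the walls removed the bar would change length by δ_free = Σ αᵢΔT Lᵢ = 12.9×10⁻⁶×138×320 + 16.4×10⁻⁶×138×500 = 1.701 mm.
Since the ends are fixed, an axial force P builds up, equal in every segment, with P · Σ Lᵢ/(AᵢEᵢ) = δ_free.
Σ Lᵢ/(AᵢEᵢ) = 320/(2475×206×10³) + 500/(850×198×10³) = 3.599×10⁻⁶ mm/N.
Hence P = δ_free / Σ(L/AE) = 1.701/3.599×10⁻⁶ = 472.8 kN (compressive).
σ_{stainless steel} = P / A = 472800 / 850 = 556.2 MPa.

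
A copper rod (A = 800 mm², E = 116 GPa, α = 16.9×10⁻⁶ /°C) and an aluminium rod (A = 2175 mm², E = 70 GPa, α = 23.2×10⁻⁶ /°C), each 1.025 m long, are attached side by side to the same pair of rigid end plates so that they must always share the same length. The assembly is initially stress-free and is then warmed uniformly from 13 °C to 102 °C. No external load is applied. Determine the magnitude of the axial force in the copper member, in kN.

Both members must finish at the same length. With the larger α, the aluminium tends to over-expand; the plates restrain it, putting the aluminium in compression and the copper in tension. With no external load the two internal forces are equal and opposite, magnitude P.
Compatibility of the two members (thermal + elastic change equal): (α₁ − α₂)ΔT = P·[1/(A₁E₁) + 1/(A₂E₂)].
|α₁ − α₂|·ΔT = 6.3×10⁻⁶ × 89 = 0.0005607.
1/(A₁E₁) + 1/(A₂E₂) = 1/(800×116×10³) + 1/(2175×70×10³) = 1.734×10⁻⁸ N⁻¹.
P = 0.0005607 / 1.734×10⁻⁸ = 32330 N = 32.33 kN.

P ≈ 32.3 kN (tensile in the copper)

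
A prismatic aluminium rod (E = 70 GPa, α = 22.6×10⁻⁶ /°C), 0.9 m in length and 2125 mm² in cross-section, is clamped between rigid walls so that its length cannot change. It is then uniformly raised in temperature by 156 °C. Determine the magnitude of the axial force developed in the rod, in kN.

Full restraint means ε = 0, so the stress is σ = EαΔT = 70×10³ × 22.6×10⁻⁶ × 156 = 246.8 MPa.
P = AEαΔT = 2125 × 70×10³ × 22.6×10⁻⁶ × 156 = 524.4 kN (compressive).

P ≈ 524 kN (compressive)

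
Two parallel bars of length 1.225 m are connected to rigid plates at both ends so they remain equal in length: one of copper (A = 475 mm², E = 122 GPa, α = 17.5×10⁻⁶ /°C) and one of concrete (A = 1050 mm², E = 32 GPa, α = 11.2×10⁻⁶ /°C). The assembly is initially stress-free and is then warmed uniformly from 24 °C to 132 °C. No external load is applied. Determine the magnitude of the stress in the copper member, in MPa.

The copper has the larger α, so on heating it would change length more than the concrete if both were free. The rigid plates force a common final length, so the copper is put into compression and the concrete into tension, with equal and opposite forces P (no external load).
Equating the net (thermal + elastic) strains gives |α₁ − α₂|·ΔT = P·[1/(A₁E₁) + 1/(A₂E₂)].
|α₁ − α₂|·ΔT = 6.3×10⁻⁶ × 108 = 0.0006804.
1/(A₁E₁) + 1/(A₂E₂) = 1/(475×122×10³) + 1/(1050×32×10³) = 4.702×10⁻⁸ N⁻¹.
So P = 0.0006804 / 4.702×10⁻⁸ = 14.47 kN.
σ_{copper} = P/A₁ = 14470/475 = 30.47 MPa, compressive.

σ ≈ 30.5 MPa (compressive)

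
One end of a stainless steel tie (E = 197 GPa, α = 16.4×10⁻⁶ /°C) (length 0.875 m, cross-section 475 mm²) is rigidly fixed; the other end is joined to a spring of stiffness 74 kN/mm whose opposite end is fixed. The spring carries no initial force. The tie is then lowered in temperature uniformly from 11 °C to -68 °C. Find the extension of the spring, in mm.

The unrestrained thermal change is αΔT L = 16.4×10⁻⁶ × 79 × 875 = 1.134 mm.
Let P be the tensile force in the spring. The tie extends elastically by PL/(AE) and the spring stretches by P/k; together these equal δ_free.
So P = δ_free / [L/(AE) + 1/k] = 1.134 / [ 875/(475×197×10³) + 1/(74×10³) ].
P = 1.134 / 2.286×10⁻⁵ = 49580 N.
Spring extension = P/k = 49580/(74×10³) = 0.67 mm.

δ ≈ 0.67 mm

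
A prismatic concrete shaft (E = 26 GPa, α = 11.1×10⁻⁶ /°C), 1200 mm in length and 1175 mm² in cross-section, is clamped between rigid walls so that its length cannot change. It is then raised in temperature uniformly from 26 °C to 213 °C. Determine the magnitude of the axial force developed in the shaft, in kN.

The ends cannot move, so σ = EαΔT = 26×10³ × 11.1×10⁻⁶ × 187 = 53.97 MPa.
Axial force P = σA = 53.97 × 1175 = 63410 N = 63.41 kN, compressive.

P ≈ 63.4 kN (compressive)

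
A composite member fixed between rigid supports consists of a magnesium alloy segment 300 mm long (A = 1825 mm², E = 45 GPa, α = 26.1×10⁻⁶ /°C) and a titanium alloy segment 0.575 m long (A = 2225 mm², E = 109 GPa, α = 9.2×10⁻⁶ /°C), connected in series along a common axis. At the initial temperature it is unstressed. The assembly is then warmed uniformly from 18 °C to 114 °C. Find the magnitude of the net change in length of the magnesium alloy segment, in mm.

Free thermal expansion of the whole bar: Σ αᵢΔT Lᵢ = 26.1×10⁻⁶×96×300 + 9.2×10⁻⁶×96×575 = 1.26 mm.
The rigid supports impose zero overall length change; the single axial force P common to all segments must satisfy P Σ Lᵢ/(AᵢEᵢ) = δ_free.
The series flexibility is Σ Lᵢ/(AᵢEᵢ) = 300/(1825×45×10³) + 575/(2225×109×10³) = 6.024×10⁻⁶ mm/N.
P = 1.26 / 6.024×10⁻⁶ = 209100 N = 209.1 kN, compressive.
For the magnesium alloy segment, free thermal change = 26.1×10⁻⁶×96×300 = 0.7517 mm and elastic change from P = 209100×300/(1825×45×10³) = 0.7638 mm; these oppose, so the net change is 0.0121 mm (segment shortens).

|ΔL| ≈ 0.0121 mm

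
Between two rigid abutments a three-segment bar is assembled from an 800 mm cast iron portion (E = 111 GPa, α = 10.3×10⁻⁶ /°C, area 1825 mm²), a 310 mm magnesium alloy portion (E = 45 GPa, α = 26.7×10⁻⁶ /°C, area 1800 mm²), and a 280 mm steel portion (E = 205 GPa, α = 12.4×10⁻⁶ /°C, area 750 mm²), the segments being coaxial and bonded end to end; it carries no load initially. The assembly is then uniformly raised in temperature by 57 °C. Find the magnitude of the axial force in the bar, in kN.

P ≈ 119 kN (compressive)

If the supports were absent, the total length change would be Σ αᵢΔT Lᵢ = 10.3×10⁻⁶×57×800 + 26.7×10⁻⁶×57×310 + 12.4×10⁻⁶×57×280 = 1.139 mm.
The rigid supports impose zero overall length change; the single axial force P common to all segments must satisfy P Σ Lᵢ/(AᵢEᵢ) = δ_free.
Σ Lᵢ/(AᵢEᵢ) = 800/(1825×111×10³) + 310/(1800×45×10³) + 280/(750×205×10³) = 9.597×10⁻⁶ mm/N.
Hence P = δ_free / Σ(L/AE) = 1.139/9.597×10⁻⁶ = 118.7 kN (compressive).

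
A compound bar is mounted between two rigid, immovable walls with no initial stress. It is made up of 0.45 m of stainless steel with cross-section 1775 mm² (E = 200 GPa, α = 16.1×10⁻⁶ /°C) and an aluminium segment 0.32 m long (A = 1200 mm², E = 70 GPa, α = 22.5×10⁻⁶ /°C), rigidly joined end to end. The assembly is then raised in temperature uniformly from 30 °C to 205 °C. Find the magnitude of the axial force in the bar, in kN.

P ≈ 498 kN (compressive)

Free thermal expansion of the whole bar: Σ αᵢΔT Lᵢ = 16.1×10⁻⁶×175×450 + 22.5×10⁻⁶×175×320 = 2.528 mm.
The rigid supports impose zero overall length change; the single axial force P common to all segments must satisfy P Σ Lᵢ/(AᵢEᵢ) = δ_free.
Σ Lᵢ/(AᵢEᵢ) = 450/(1775×200×10³) + 320/(1200×70×10³) = 5.077×10⁻⁶ mm/N.
So P = 2.528 / 5.077×10⁻⁶ = 497.9 kN, compressive.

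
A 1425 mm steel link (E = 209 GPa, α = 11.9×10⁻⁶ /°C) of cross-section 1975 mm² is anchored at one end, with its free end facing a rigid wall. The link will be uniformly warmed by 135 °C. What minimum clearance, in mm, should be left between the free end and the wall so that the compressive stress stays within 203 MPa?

With no wall the link would lengthen by αΔT L = 11.9×10⁻⁶ × 135 × 1425 = 2.289 mm.
At the allowable stress the elastic shortening the wall may impose is σL/E = 203 × 1425 / (209×10³) = 1.384 mm.
So the gap has to take up the difference, g_min = δ_free − σL/E = 2.289 − 1.384 = 0.9052 mm.

g ≈ 0.905 mm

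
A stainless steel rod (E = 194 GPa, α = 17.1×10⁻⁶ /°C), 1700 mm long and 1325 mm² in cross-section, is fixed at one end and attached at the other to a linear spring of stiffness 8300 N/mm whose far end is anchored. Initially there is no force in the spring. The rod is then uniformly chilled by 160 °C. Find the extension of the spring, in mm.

Free thermal contraction: δ_free = αΔT L = 17.1×10⁻⁶ × 160 × 1700 = 4.651 mm.
Let P be the tensile force in the spring. The rod extends elastically by PL/(AE) and the spring stretches by P/k; together these equal δ_free.
P [ L/(AE) + 1/k ] = δ_free → P [ 1700/(1325×194×10³) + 1/(8300) ] = 4.651.
P = 4.651 / 0.0001271 = 36600 N.
Spring extension = P/k = 36600/(8300) = 4.409 mm.

δ ≈ 4.41 mm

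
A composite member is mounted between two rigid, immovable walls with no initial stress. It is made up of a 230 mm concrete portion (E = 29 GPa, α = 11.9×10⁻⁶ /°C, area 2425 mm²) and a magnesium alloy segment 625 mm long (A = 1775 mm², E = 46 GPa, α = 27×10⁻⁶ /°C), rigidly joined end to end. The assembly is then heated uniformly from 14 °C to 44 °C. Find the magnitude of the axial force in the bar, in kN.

P ≈ 53.9 kN (compressive)

With the walls removed the bar would change length by δ_free = Σ αᵢΔT Lᵢ = 11.9×10⁻⁶×30×230 + 27×10⁻⁶×30×625 = 0.5884 mm.
Since the ends are fixed, an axial force P builds up, equal in every segment, with P · Σ Lᵢ/(AᵢEᵢ) = δ_free.
Σ Lᵢ/(AᵢEᵢ) = 230/(2425×29×10³) + 625/(1775×46×10³) = 1.093×10⁻⁵ mm/N.
Hence P = δ_free / Σ(L/AE) = 0.5884/1.093×10⁻⁵ = 53.85 kN (compressive).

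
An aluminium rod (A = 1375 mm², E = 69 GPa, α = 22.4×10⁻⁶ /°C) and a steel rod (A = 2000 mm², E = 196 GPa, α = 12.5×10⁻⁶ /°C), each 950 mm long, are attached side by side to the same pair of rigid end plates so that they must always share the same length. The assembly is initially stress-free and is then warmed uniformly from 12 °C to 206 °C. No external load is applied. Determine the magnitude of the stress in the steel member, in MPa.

σ ≈ 73.4 MPa (tensile)

Both members must finish at the same length. With the larger α, the aluminium tends to over-expand; the plates restrain it, putting the aluminium in compression and the steel in tension. With no external load the two internal forces are equal and opposite, magnitude P.
Equating the net (thermal + elastic) strains gives |α₁ − α₂|·ΔT = P·[1/(A₁E₁) + 1/(A₂E₂)].
|α₁ − α₂|·ΔT = 9.9×10⁻⁶ × 194 = 0.001921.
1/(A₁E₁) + 1/(A₂E₂) = 1/(1375×69×10³) + 1/(2000×196×10³) = 1.309×10⁻⁸ N⁻¹.
P = 0.001921 / 1.309×10⁻⁸ = 146700 N = 146.7 kN.
σ_{steel} = P/A₂ = 146700/2000 = 73.35 MPa, tensile.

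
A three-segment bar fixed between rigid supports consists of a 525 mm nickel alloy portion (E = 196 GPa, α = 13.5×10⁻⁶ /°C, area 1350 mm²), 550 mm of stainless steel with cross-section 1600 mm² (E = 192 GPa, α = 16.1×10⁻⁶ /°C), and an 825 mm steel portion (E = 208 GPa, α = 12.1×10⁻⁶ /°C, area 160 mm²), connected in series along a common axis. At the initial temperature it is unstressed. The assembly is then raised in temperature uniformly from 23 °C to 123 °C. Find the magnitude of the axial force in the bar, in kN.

P ≈ 90.8 kN (compressive)

Free thermal expansion of the whole bar: Σ αᵢΔT Lᵢ = 13.5×10⁻⁶×100×525 + 16.1×10⁻⁶×100×550 + 12.1×10⁻⁶×100×825 = 2.592 mm.
The walls prevent any net length change, so an axial force P (same in every segment) develops. Compatibility: P · Σ Lᵢ/(AᵢEᵢ) = δ_free.
Σ Lᵢ/(AᵢEᵢ) = 525/(1350×196×10³) + 550/(1600×192×10³) + 825/(160×208×10³) = 2.856×10⁻⁵ mm/N.
So P = 2.592 / 2.856×10⁻⁵ = 90.76 kN, compressive.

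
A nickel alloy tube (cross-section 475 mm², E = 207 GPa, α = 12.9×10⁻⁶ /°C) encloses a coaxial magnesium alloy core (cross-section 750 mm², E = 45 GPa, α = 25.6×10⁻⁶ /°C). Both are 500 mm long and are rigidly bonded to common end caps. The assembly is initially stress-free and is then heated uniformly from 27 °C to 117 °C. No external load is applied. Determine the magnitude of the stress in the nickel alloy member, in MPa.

σ ≈ 60.5 MPa (tensile)

The magnesium alloy has the larger α, so on heating it would change length more than the nickel alloy if both were free. The rigid plates force a common final length, so the magnesium alloy is put into compression and the nickel alloy into tension, with equal and opposite forces P (no external load).
Equating the net (thermal + elastic) strains gives |α₁ − α₂|·ΔT = P·[1/(A₁E₁) + 1/(A₂E₂)].
|α₁ − α₂|·ΔT = 12.7×10⁻⁶ × 90 = 0.001143.
1/(A₁E₁) + 1/(A₂E₂) = 1/(475×207×10³) + 1/(750×45×10³) = 3.98×10⁻⁸ N⁻¹.
So P = 0.001143 / 3.98×10⁻⁸ = 28.72 kN.
σ_{nickel alloy} = P/A₁ = 28720/475 = 60.46 MPa, tensile.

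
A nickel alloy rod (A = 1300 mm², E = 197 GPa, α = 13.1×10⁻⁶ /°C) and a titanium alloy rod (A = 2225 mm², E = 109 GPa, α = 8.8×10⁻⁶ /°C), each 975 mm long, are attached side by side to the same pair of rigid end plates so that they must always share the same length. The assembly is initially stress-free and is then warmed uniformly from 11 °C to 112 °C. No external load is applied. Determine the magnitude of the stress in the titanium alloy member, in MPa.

σ ≈ 24.3 MPa (tensile)

Equilibrium of a rigid end plate with no external load gives equal and opposite internal forces ±P in the two members. Since α_{nickel alloy} > α_{titanium alloy}, heating drives the nickel alloy into compression and the titanium alloy into tension.
Setting the final lengths equal and cancelling L: (α₁ − α₂)ΔT = P/(A₁E₁) + P/(A₂E₂).
|α₁ − α₂|·ΔT = 4.3×10⁻⁶ × 101 = 0.0004343.
1/(A₁E₁) + 1/(A₂E₂) = 1/(1300×197×10³) + 1/(2225×109×10³) = 8.028×10⁻⁹ N⁻¹.
So P = 0.0004343 / 8.028×10⁻⁹ = 54.1 kN.
σ_{titanium alloy} = P/A₂ = 54100/2225 = 24.31 MPa, tensile.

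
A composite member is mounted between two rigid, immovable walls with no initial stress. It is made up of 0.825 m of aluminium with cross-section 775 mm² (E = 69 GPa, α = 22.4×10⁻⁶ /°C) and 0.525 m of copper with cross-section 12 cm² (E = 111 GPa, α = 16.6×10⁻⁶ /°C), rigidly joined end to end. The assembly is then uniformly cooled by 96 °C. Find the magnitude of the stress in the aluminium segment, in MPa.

σ ≈ 174 MPa (tensile)

If the supports were absent, the total length change would be Σ αᵢΔT Lᵢ = 22.4×10⁻⁶×96×825 + 16.6×10⁻⁶×96×525 = 2.611 mm.
The walls prevent any net length change, so an axial force P (same in every segment) develops. Compatibility: P · Σ Lᵢ/(AᵢEᵢ) = δ_free.
Σ Lᵢ/(AᵢEᵢ) = 825/(775×69×10³) + 525/(1200×111×10³) = 1.937×10⁻⁵ mm/N.
P = 2.611 / 1.937×10⁻⁵ = 134800 N = 134.8 kN, tensile.
σ_{aluminium} = P / A = 134800 / 775 = 173.9 MPa.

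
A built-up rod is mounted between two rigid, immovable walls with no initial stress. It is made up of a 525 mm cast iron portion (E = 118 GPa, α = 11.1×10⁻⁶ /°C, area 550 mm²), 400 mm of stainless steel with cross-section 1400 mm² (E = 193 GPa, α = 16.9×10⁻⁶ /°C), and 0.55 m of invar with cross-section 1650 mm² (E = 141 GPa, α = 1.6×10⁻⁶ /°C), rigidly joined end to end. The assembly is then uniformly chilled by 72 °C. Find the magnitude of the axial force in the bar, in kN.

If the supports were absent, the total length change would be Σ αᵢΔT Lᵢ = 11.1×10⁻⁶×72×525 + 16.9×10⁻⁶×72×400 + 1.6×10⁻⁶×72×550 = 0.9697 mm.
The walls prevent any net length change, so an axial force P (same in every segment) develops. Compatibility: P · Σ Lᵢ/(AᵢEᵢ) = δ_free.
Σ Lᵢ/(AᵢEᵢ) = 525/(550×118×10³) + 400/(1400×193×10³) + 550/(1650×141×10³) = 1.193×10⁻⁵ mm/N.
Hence P = δ_free / Σ(L/AE) = 0.9697/1.193×10⁻⁵ = 81.25 kN (tensile).

P ≈ 81.3 kN (tensile)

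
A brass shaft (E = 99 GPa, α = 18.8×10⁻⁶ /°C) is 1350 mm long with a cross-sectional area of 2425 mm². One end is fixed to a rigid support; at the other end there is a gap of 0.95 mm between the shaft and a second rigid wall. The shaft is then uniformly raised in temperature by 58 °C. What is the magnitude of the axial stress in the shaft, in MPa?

σ ≈ 38.3 MPa (compressive)

Unrestrained expansion: δ_free = αΔT L = 18.8×10⁻⁶ × 58 × 1350 = 1.472 mm.
This exceeds the 0.95 mm gap, so the wall pushes back. The portion of expansion that must be recovered elastically is δ_free − gap = 1.472 − 0.95 = 0.522 mm.
So σ = E(δ_free − g)/L = 99×10³ × 0.522/1350 = 38.28 MPa.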